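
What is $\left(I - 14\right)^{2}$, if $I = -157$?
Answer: $29241$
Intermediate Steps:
$\left(I - 14\right)^{2} = \left(-157 - 14\right)^{2} = \left(-171\right)^{2} = 29241$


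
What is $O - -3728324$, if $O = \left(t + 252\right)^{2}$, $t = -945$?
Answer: $4208573$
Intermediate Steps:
$O = 480249$ ($O = \left(-945 + 252\right)^{2} = \left(-693\right)^{2} = 480249$)
$O - -3728324 = 480249 - -3728324 = 480249 + 3728324 = 4208573$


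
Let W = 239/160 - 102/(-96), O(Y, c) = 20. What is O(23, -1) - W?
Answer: 2791/160 ≈ 17.444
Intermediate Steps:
W = 409/160 (W = 239*(1/160) - 102*(-1/96) = 239/160 + 17/16 = 409/160 ≈ 2.5563)
O(23, -1) - W = 20 - 1*409/160 = 20 - 409/160 = 2791/160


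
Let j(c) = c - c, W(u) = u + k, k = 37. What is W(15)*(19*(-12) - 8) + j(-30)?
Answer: -12272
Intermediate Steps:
W(u) = 37 + u (W(u) = u + 37 = 37 + u)
j(c) = 0
W(15)*(19*(-12) - 8) + j(-30) = (37 + 15)*(19*(-12) - 8) + 0 = 52*(-228 - 8) + 0 = 52*(-236) + 0 = -12272 + 0 = -12272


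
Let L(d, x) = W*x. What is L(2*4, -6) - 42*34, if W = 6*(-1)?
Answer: -1392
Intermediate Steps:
W = -6
L(d, x) = -6*x
L(2*4, -6) - 42*34 = -6*(-6) - 42*34 = 36 - 1428 = -1392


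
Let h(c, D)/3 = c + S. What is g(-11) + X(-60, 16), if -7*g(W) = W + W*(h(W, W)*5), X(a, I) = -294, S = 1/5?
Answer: -547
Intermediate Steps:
S = 1/5 ≈ 0.20000
h(c, D) = 3/5 + 3*c (h(c, D) = 3*(c + 1/5) = 3*(1/5 + c) = 3/5 + 3*c)
g(W) = -W/7 - W*(3 + 15*W)/7 (g(W) = -(W + W*((3/5 + 3*W)*5))/7 = -(W + W*(3 + 15*W))/7 = -W/7 - W*(3 + 15*W)/7)
g(-11) + X(-60, 16) = -1/7*(-11)*(4 + 15*(-11)) - 294 = -1/7*(-11)*(4 - 165) - 294 = -1/7*(-11)*(-161) - 294 = -253 - 294 = -547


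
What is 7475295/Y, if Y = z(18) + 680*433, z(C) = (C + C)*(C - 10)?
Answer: 7475295/294728 ≈ 25.363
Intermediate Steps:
z(C) = 2*C*(-10 + C) (z(C) = (2*C)*(-10 + C) = 2*C*(-10 + C))
Y = 294728 (Y = 2*18*(-10 + 18) + 680*433 = 2*18*8 + 294440 = 288 + 294440 = 294728)
7475295/Y = 7475295/294728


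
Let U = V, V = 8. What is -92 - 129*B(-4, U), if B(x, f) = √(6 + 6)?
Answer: -92 - 258*√3 ≈ -538.87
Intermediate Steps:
U = 8
B(x, f) = 2*√3 (B(x, f) = √12 = 2*√3)
-92 - 129*B(-4, U) = -92 - 258*√3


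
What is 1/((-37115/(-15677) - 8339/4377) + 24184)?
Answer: 68618229/1659494971988 ≈ 4.1349e-5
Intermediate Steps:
1/((-37115/(-15677) - 8339/4377) + 24184) = 1/((-37115*(-1/15677) - 8339*1/4377) + 24184) = 1/((37115/15677 - 8339/4377) + 24184) = 1/(31721852/68618229 + 24184) = 1/(1659494971988/68618229) = 68618229/1659494971988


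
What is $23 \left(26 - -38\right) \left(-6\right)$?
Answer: $-8832$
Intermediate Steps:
$23 \left(26 - -38\right) \left(-6\right) = 23 \left(26 + 38\right) \left(-6\right) = 23 \cdot 64 \left(-6\right) = 1472 \left(-6\right) = -8832$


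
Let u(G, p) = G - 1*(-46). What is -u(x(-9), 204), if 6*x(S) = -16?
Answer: -130/3 ≈ -43.333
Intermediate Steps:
x(S) = -8/3 (x(S) = (1/6)*(-16) = -8/3)
u(G, p) = 46 + G (u(G, p) = G + 46 = 46 + G)
-u(x(-9), 204) = -(46 - 8/3) = -1*130/3 = -130/3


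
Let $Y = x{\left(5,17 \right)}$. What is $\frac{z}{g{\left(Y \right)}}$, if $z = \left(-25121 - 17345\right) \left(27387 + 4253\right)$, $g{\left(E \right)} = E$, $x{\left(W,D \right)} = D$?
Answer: $-79036720$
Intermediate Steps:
$Y = 17$
$z = -1343624240$ ($z = \left(-42466\right) 31640 = -1343624240$)
$\frac{z}{g{\left(Y \right)}} = - \frac{1343624240}{17} = \left(-1343624240\right) \frac{1}{17} = -79036720$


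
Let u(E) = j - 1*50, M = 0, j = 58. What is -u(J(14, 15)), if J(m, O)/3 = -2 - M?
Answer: -8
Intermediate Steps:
J(m, O) = -6 (J(m, O) = 3*(-2 - 1*0) = 3*(-2 + 0) = 3*(-2) = -6)
u(E) = 8 (u(E) = 58 - 1*50 = 58 - 50 = 8)
-u(J(14, 15)) = -1*8 = -8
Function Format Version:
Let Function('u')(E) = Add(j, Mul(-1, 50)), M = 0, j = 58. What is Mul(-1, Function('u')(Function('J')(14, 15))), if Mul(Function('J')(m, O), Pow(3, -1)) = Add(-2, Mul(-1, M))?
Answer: -8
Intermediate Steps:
Function('J')(m, O) = -6 (Function('J')(m, O) = Mul(3, Add(-2, Mul(-1, 0))) = Mul(3, Add(-2, 0)) = Mul(3, -2) = -6)
Function('u')(E) = 8 (Function('u')(E) = Add(58, Mul(-1, 50)) = Add(58, -50) = 8)
Mul(-1, Function('u')(Function('J')(14, 15))) = Mul(-1, 8) = -8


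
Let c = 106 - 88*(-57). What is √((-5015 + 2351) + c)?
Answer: √2458 ≈ 49.578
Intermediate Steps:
c = 5122 (c = 106 + 5016 = 5122)
√((-5015 + 2351) + c) = √((-5015 + 2351) + 5122) = √(-2664 + 5122) = √2458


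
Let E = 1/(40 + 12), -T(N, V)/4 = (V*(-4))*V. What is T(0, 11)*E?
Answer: 484/13 ≈ 37.231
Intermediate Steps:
T(N, V) = 16*V**2 (T(N, V) = -4*V*(-4)*V = -4*(-4*V)*V = -(-16)*V**2 = 16*V**2)
E = 1/52 ≈ 0.019231
T(0, 11)*E = (16*11**2)*(1/52) = (16*121)*(1/52) = 1936*(1/52) = 484/13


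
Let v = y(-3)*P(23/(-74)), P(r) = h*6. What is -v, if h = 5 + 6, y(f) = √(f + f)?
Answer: -66*I*√6 ≈ -161.67*I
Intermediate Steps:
y(f) = √2*√f (y(f) = √(2*f) = √2*√f)
h = 11
P(r) = 66 (P(r) = 11*6 = 66)
v = 66*I*√6 (v = (√2*√(-3))*66 = (√2*(I*√3))*66 = (I*√6)*66 = 66*I*√6 ≈ 161.67*I)
-v = -66*I*√6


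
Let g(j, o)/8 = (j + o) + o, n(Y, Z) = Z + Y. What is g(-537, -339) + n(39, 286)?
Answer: -9395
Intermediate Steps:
n(Y, Z) = Y + Z
g(j, o) = 8*j + 16*o (g(j, o) = 8*((j + o) + o) = 8*(j + 2*o) = 8*j + 16*o)
g(-537, -339) + n(39, 286) = (8*(-537) + 16*(-339)) + (39 + 286) = (-4296 - 5424) + 325 = -9720 + 325 = -9395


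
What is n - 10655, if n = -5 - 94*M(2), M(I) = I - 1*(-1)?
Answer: -10942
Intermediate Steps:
M(I) = 1 + I (M(I) = I + 1 = 1 + I)
n = -287 (n = -5 - 94*(1 + 2) = -5 - 94*3 = -5 - 282 = -287)
n - 10655 = -287 - 10655 = -10942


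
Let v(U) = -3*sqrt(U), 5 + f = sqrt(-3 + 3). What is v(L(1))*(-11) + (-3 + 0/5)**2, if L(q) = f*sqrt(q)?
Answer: 9 + 33*I*sqrt(5) ≈ 9.0 + 73.79*I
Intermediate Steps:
f = -5 (f = -5 + sqrt(-3 + 3) = -5 + sqrt(0) = -5 + 0 = -5)
L(q) = -5*sqrt(q)
v(L(1))*(-11) + (-3 + 0/5)**2 = -3*sqrt(-5)*(-11) + (-3 + 0/5)**2 = -3*I*sqrt(5)*(-11) + (-3 + 0*(1/5))**2 = -3*I*sqrt(5)*(-11) + (-3 + 0)**2 = -3*I*sqrt(5)*(-11) + (-3)**2 = -3*I*sqrt(5)*(-11) + 9 = 33*I*sqrt(5) + 9 = 9 + 33*I*sqrt(5)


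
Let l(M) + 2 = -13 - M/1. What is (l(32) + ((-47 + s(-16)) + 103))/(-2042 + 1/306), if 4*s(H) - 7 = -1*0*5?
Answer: -6579/1249702 ≈ -0.0052645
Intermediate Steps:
s(H) = 7/4 (s(H) = 7/4 + (-1*0*5)/4 = 7/4 + (0*5)/4 = 7/4 + (¼)*0 = 7/4 + 0 = 7/4)
l(M) = -15 - M (l(M) = -2 + (-13 - M/1) = -2 + (-13 - M) = -15 - M)
(l(32) + ((-47 + s(-16)) + 103))/(-2042 + 1/306) = ((-15 - 1*32) + ((-47 + 7/4) + 103))/(-2042 + 1/306) = ((-15 - 32) + (-181/4 + 103))/(-2042 + 1/306) = (-47 + 231/4)/(-624851/306) = (43/4)*(-306/624851) = -6579/1249702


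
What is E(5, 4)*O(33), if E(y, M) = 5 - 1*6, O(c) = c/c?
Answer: -1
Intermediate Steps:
O(c) = 1
E(y, M) = -1 (E(y, M) = 5 - 6 = -1)
E(5, 4)*O(33) = -1*1 = -1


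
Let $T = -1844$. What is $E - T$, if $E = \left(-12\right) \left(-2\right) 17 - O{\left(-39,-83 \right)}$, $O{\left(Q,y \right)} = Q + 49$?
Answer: $2242$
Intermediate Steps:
$O{\left(Q,y \right)} = 49 + Q$
$E = 398$ ($E = \left(-12\right) \left(-2\right) 17 - \left(49 - 39\right) = 24 \cdot 17 - 10 = 408 - 10 = 398$)
$E - T = 398 - -1844 = 398 + 1844 = 2242$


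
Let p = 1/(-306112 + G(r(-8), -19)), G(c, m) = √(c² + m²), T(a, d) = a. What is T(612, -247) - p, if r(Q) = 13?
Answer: 28673594293340/46852278007 + √530/93704556014 ≈ 612.00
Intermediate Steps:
p = 1/(-306112 + √530) (p = 1/(-306112 + √(13² + (-19)²)) = 1/(-306112 + √(169 + 361)) = 1/(-306112 + √530) ≈ -3.2670e-6)
T(612, -247) - p = 612 - (-153056/46852278007 - √530/93704556014) = 612 + (153056/46852278007 + √530/93704556014) = 28673594293340/46852278007 + √530/93704556014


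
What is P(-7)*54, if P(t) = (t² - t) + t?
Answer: 2646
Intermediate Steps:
P(t) = t²
P(-7)*54 = (-7)²*54 = 49*54 = 2646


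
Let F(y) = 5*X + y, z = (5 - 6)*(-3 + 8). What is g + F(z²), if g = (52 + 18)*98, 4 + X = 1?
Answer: 6870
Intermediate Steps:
z = -5 (z = -1*5 = -5)
X = -3 (X = -4 + 1 = -3)
F(y) = -15 + y (F(y) = 5*(-3) + y = -15 + y)
g = 6860 (g = 70*98 = 6860)
g + F(z²) = 6860 + (-15 + (-5)²) = 6860 + (-15 + 25) = 6860 + 10 = 6870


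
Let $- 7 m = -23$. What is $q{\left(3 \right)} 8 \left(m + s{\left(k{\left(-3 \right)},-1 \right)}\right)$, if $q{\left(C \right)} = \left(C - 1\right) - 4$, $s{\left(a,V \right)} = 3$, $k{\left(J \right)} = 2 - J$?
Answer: $- \frac{704}{7} \approx -100.57$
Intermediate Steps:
$m = \frac{23}{7}$ ($m = \left(- \frac{1}{7}\right) \left(-23\right) = \frac{23}{7} \approx 3.2857$)
$q{\left(C \right)} = -5 + C$ ($q{\left(C \right)} = \left(-1 + C\right) - 4 = -5 + C$)
$q{\left(3 \right)} 8 \left(m + s{\left(k{\left(-3 \right)},-1 \right)}\right) = \left(-5 + 3\right) 8 \left(\frac{23}{7} + 3\right) = \left(-2\right) 8 \cdot \frac{44}{7} = \left(-16\right) \frac{44}{7} = - \frac{704}{7}$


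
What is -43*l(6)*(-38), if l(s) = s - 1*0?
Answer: 9804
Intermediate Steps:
l(s) = s (l(s) = s + 0 = s)
-43*l(6)*(-38) = -43*6*(-38) = -258*(-38) = 9804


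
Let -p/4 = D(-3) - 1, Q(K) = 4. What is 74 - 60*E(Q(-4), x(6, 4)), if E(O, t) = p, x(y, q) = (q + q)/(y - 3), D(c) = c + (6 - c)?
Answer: 1274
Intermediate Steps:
D(c) = 6
x(y, q) = 2*q/(-3 + y) (x(y, q) = (2*q)/(-3 + y) = 2*q/(-3 + y))
p = -20 (p = -4*(6 - 1) = -4*5 = -20)
E(O, t) = -20
74 - 60*E(Q(-4), x(6, 4)) = 74 - 60*(-20) = 74 + 1200 = 1274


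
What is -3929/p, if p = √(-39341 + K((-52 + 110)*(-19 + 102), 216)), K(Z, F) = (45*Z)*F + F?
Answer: -3929*√46752955/46752955 ≈ -0.57462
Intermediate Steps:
K(Z, F) = F + 45*F*Z (K(Z, F) = 45*F*Z + F = F + 45*F*Z)
p = √46752955 (p = √(-39341 + 216*(1 + 45*((-52 + 110)*(-19 + 102)))) = √(-39341 + 216*(1 + 45*(58*83))) = √(-39341 + 216*(1 + 45*4814)) = √(-39341 + 216*(1 + 216630)) = √(-39341 + 216*216631) = √(-39341 + 46792296) = √46752955 ≈ 6837.6)
-3929/p = -3929*√46752955/46752955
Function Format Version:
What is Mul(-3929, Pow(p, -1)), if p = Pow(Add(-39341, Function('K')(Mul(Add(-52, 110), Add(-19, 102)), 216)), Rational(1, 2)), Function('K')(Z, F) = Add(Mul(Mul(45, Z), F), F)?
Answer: Mul(Rational(-3929, 46752955), Pow(46752955, Rational(1, 2))) ≈ -0.57462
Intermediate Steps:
Function('K')(Z, F) = Add(F, Mul(45, F, Z)) (Function('K')(Z, F) = Add(Mul(45, F, Z), F) = Add(F, Mul(45, F, Z)))
p = Pow(46752955, Rational(1, 2)) (p = Pow(Add(-39341, Mul(216, Add(1, Mul(45, Mul(Add(-52, 110), Add(-19, 102)))))), Rational(1, 2)) = Pow(Add(-39341, Mul(216, Add(1, Mul(45, Mul(58, 83))))), Rational(1, 2)) = Pow(Add(-39341, Mul(216, Add(1, Mul(45, 4814)))), Rational(1, 2)) = Pow(Add(-39341, Mul(216, Add(1, 216630))), Rational(1, 2)) = Pow(Add(-39341, Mul(216, 216631)), Rational(1, 2)) = Pow(Add(-39341, 46792296), Rational(1, 2)) = Pow(46752955, Rational(1, 2)) ≈ 6837.6)
Mul(-3929, Pow(p, -1)) = Mul(-3929, Pow(Pow(46752955, Rational(1, 2)), -1)) = Mul(-3929, Mul(Rational(1, 46752955), Pow(46752955, Rational(1, 2)))) = Mul(Rational(-3929, 46752955), Pow(46752955, Rational(1, 2)))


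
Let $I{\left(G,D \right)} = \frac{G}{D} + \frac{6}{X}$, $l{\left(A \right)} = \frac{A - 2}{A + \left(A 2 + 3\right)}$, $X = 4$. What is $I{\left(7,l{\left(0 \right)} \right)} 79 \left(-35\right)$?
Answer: $24885$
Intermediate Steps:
$l{\left(A \right)} = \frac{-2 + A}{3 + 3 A}$ ($l{\left(A \right)} = \frac{-2 + A}{A + \left(2 A + 3\right)} = \frac{-2 + A}{A + \left(3 + 2 A\right)} = \frac{-2 + A}{3 + 3 A}$)
$I{\left(G,D \right)} = \frac{3}{2} + \frac{G}{D}$ ($I{\left(G,D \right)} = \frac{G}{D} + \frac{6}{4} = \frac{G}{D} + 6 \cdot \frac{1}{4} = \frac{G}{D} + \frac{3}{2} = \frac{3}{2} + \frac{G}{D}$)
$I{\left(7,l{\left(0 \right)} \right)} 79 \left(-35\right) = \left(\frac{3}{2} + \frac{7}{\frac{1}{3} \frac{1}{1 + 0} \left(-2 + 0\right)}\right) 79 \left(-35\right) = \left(\frac{3}{2} + \frac{7}{\frac{1}{3} \cdot 1^{-1} \left(-2\right)}\right) 79 \left(-35\right) = \left(\frac{3}{2} + \frac{7}{\frac{1}{3} \cdot 1 \left(-2\right)}\right) 79 \left(-35\right) = \left(\frac{3}{2} + \frac{7}{- \frac{2}{3}}\right) 79 \left(-35\right) = \left(\frac{3}{2} + 7 \left(- \frac{3}{2}\right)\right) 79 \left(-35\right) = \left(\frac{3}{2} - \frac{21}{2}\right) 79 \left(-35\right) = \left(-9\right) 79 \left(-35\right) = \left(-711\right) \left(-35\right) = 24885$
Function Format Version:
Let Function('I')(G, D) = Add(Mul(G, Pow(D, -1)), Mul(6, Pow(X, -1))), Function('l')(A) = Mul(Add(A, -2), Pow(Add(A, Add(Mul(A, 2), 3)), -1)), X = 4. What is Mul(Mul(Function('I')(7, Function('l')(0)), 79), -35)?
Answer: 24885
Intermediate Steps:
Function('l')(A) = Mul(Pow(Add(3, Mul(3, A)), -1), Add(-2, A)) (Function('l')(A) = Mul(Add(-2, A), Pow(Add(A, Add(Mul(2, A), 3)), -1)) = Mul(Add(-2, A), Pow(Add(A, Add(3, Mul(2, A))), -1)) = Mul(Add(-2, A), Pow(Add(3, Mul(3, A)), -1)) = Mul(Pow(Add(3, Mul(3, A)), -1), Add(-2, A)))
Function('I')(G, D) = Add(Rational(3, 2), Mul(G, Pow(D, -1))) (Function('I')(G, D) = Add(Mul(G, Pow(D, -1)), Mul(6, Pow(4, -1))) = Add(Mul(G, Pow(D, -1)), Mul(6, Rational(1, 4))) = Add(Mul(G, Pow(D, -1)), Rational(3, 2)) = Add(Rational(3, 2), Mul(G, Pow(D, -1))))
Mul(Mul(Function('I')(7, Function('l')(0)), 79), -35) = Mul(Mul(Add(Rational(3, 2), Mul(7, Pow(Mul(Rational(1, 3), Pow(Add(1, 0), -1), Add(-2, 0)), -1))), 79), -35) = Mul(Mul(Add(Rational(3, 2), Mul(7, Pow(Mul(Rational(1, 3), Pow(1, -1), -2), -1))), 79), -35) = Mul(Mul(Add(Rational(3, 2), Mul(7, Pow(Mul(Rational(1, 3), 1, -2), -1))), 79), -35) = Mul(Mul(Add(Rational(3, 2), Mul(7, Pow(Rational(-2, 3), -1))), 79), -35) = Mul(Mul(Add(Rational(3, 2), Mul(7, Rational(-3, 2))), 79), -35) = Mul(Mul(Add(Rational(3, 2), Rational(-21, 2)), 79), -35) = Mul(Mul(-9, 79), -35) = Mul(-711, -35) = 24885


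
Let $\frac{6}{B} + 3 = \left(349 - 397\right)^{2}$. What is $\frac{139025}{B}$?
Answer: $\frac{106632175}{2} \approx 5.3316 \cdot 10^{7}$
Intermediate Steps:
$B = \frac{2}{767}$ ($B = \frac{6}{-3 + \left(349 - 397\right)^{2}} = \frac{6}{-3 + \left(-48\right)^{2}} = \frac{6}{-3 + 2304} = \frac{6}{2301} = 6 \cdot \frac{1}{2301} = \frac{2}{767} \approx 0.0026076$)
$\frac{139025}{B} = \frac{139025}{\frac{2}{767}} = 139025 \cdot \frac{767}{2} = \frac{106632175}{2}$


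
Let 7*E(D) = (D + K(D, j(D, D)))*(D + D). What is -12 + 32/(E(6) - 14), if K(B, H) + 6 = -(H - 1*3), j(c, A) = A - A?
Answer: -484/31 ≈ -15.613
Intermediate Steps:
j(c, A) = 0
K(B, H) = -3 - H (K(B, H) = -6 - (H - 1*3) = -6 - (H - 3) = -6 - (-3 + H) = -6 + (3 - H) = -3 - H)
E(D) = 2*D*(-3 + D)/7 (E(D) = ((D + (-3 - 1*0))*(D + D))/7 = ((D + (-3 + 0))*(2*D))/7 = ((D - 3)*(2*D))/7 = ((-3 + D)*(2*D))/7 = (2*D*(-3 + D))/7 = 2*D*(-3 + D)/7)
-12 + 32/(E(6) - 14) = -12 + 32/((2/7)*6*(-3 + 6) - 14) = -12 + 32/((2/7)*6*3 - 14) = -12 + 32/(36/7 - 14) = -12 + 32/(-62/7) = -12 + 32*(-7/62) = -12 - 112/31 = -484/31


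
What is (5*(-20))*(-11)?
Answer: 1100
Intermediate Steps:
(5*(-20))*(-11) = -100*(-11) = 1100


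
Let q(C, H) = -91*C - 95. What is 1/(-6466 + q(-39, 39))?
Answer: -1/3012 ≈ -0.00033201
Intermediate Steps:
q(C, H) = -95 - 91*C
1/(-6466 + q(-39, 39)) = 1/(-6466 + (-95 - 91*(-39))) = 1/(-6466 + (-95 + 3549)) = 1/(-6466 + 3454) = 1/(-3012) = -1/3012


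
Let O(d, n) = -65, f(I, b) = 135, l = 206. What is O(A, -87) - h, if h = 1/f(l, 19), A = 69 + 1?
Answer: -8776/135 ≈ -65.007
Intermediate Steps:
A = 70
h = 1/135 ≈ 0.0074074
O(A, -87) - h = -65 - 1*1/135 = -65 - 1/135 = -8776/135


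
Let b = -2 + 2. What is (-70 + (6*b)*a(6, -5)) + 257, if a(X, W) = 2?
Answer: 187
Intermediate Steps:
b = 0
(-70 + (6*b)*a(6, -5)) + 257 = (-70 + (6*0)*2) + 257 = (-70 + 0*2) + 257 = (-70 + 0) + 257 = -70 + 257 = 187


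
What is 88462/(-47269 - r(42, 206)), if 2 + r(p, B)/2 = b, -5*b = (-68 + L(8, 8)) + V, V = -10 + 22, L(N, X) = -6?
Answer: -442310/236449 ≈ -1.8706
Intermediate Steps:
V = 12
b = 62/5 (b = -((-68 - 6) + 12)/5 = -(-74 + 12)/5 = -⅕*(-62) = 62/5 ≈ 12.400)
r(p, B) = 104/5 (r(p, B) = -4 + 2*(62/5) = -4 + 124/5 = 104/5)
88462/(-47269 - r(42, 206)) = 88462/(-47269 - 1*104/5) = 88462/(-47269 - 104/5) = 88462/(-236449/5) = 88462*(-5/236449) = -442310/236449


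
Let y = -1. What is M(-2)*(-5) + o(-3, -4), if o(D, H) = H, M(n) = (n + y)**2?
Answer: -49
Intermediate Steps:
M(n) = (-1 + n)**2 (M(n) = (n - 1)**2 = (-1 + n)**2)
M(-2)*(-5) + o(-3, -4) = (-1 - 2)**2*(-5) - 4 = (-3)**2*(-5) - 4 = 9*(-5) - 4 = -45 - 4 = -49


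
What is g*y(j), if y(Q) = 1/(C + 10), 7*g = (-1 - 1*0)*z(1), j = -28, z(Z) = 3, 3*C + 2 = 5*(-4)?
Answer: -9/56 ≈ -0.16071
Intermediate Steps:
C = -22/3 (C = -2/3 + (5*(-4))/3 = -2/3 + (1/3)*(-20) = -2/3 - 20/3 = -22/3 ≈ -7.3333)
g = -3/7 (g = ((-1 - 1*0)*3)/7 = ((-1 + 0)*3)/7 = (-1*3)/7 = (1/7)*(-3) = -3/7 ≈ -0.42857)
y(Q) = 3/8 (y(Q) = 1/(-22/3 + 10) = 1/(8/3) = 3/8)
g*y(j) = -3/7*3/8 = -9/56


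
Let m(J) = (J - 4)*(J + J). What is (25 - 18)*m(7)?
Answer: 294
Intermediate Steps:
m(J) = 2*J*(-4 + J) (m(J) = (-4 + J)*(2*J) = 2*J*(-4 + J))
(25 - 18)*m(7) = (25 - 18)*(2*7*(-4 + 7)) = 7*(2*7*3) = 7*42 = 294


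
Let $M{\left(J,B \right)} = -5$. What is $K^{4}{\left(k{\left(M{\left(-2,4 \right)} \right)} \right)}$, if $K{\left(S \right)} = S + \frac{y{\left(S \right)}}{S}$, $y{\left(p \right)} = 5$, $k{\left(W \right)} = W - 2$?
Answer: $\frac{8503056}{2401} \approx 3541.5$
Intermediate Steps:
$k{\left(W \right)} = -2 + W$
$K{\left(S \right)} = S + \frac{5}{S}$
$K^{4}{\left(k{\left(M{\left(-2,4 \right)} \right)} \right)} = \left(\left(-2 - 5\right) + \frac{5}{-2 - 5}\right)^{4} = \left(-7 + \frac{5}{-7}\right)^{4} = \left(-7 + 5 \left(- \frac{1}{7}\right)\right)^{4} = \left(-7 - \frac{5}{7}\right)^{4} = \left(- \frac{54}{7}\right)^{4} = \frac{8503056}{2401}$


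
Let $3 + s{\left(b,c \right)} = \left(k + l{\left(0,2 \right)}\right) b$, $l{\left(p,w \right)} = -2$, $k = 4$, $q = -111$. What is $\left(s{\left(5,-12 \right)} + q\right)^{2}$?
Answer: $10816$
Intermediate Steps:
$s{\left(b,c \right)} = -3 + 2 b$ ($s{\left(b,c \right)} = -3 + \left(4 - 2\right) b = -3 + 2 b$)
$\left(s{\left(5,-12 \right)} + q\right)^{2} = \left(\left(-3 + 2 \cdot 5\right) - 111\right)^{2} = \left(\left(-3 + 10\right) - 111\right)^{2} = \left(7 - 111\right)^{2} = \left(-104\right)^{2} = 10816$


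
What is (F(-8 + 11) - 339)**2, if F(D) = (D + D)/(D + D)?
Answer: 114244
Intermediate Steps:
F(D) = 1 (F(D) = (2*D)/((2*D)) = (2*D)*(1/(2*D)) = 1)
(F(-8 + 11) - 339)**2 = (1 - 339)**2 = (-338)**2 = 114244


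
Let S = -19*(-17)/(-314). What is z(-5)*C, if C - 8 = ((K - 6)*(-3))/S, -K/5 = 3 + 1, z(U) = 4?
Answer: -87632/323 ≈ -271.31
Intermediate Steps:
K = -20 (K = -5*(3 + 1) = -5*4 = -20)
S = -323/314 (S = 323*(-1/314) = -323/314 ≈ -1.0287)
C = -21908/323 (C = 8 + ((-20 - 6)*(-3))/(-323/314) = 8 - 26*(-3)*(-314/323) = 8 + 78*(-314/323) = 8 - 24492/323 = -21908/323 ≈ -67.827)
z(-5)*C = 4*(-21908/323) = -87632/323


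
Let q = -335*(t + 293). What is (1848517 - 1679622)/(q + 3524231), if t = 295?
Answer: 168895/3327251 ≈ 0.050761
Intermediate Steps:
q = -196980 (q = -335*(295 + 293) = -335*588 = -196980)
(1848517 - 1679622)/(q + 3524231) = (1848517 - 1679622)/(-196980 + 3524231) = 168895/3327251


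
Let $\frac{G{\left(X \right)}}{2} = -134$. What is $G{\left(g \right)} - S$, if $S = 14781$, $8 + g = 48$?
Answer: $-15049$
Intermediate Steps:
$g = 40$ ($g = -8 + 48 = 40$)
$G{\left(X \right)} = -268$ ($G{\left(X \right)} = 2 \left(-134\right) = -268$)
$G{\left(g \right)} - S = -268 - 14781 = -15049$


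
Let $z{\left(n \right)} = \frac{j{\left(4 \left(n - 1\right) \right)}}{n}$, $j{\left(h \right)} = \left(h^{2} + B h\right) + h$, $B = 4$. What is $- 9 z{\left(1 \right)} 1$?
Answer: $0$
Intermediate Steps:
$j{\left(h \right)} = h^{2} + 5 h$ ($j{\left(h \right)} = \left(h^{2} + 4 h\right) + h = h^{2} + 5 h$)
$z{\left(n \right)} = \frac{\left(1 + 4 n\right) \left(-4 + 4 n\right)}{n}$ ($z{\left(n \right)} = \frac{4 \left(n - 1\right) \left(5 + 4 \left(n - 1\right)\right)}{n} = \frac{4 \left(-1 + n\right) \left(5 + 4 \left(-1 + n\right)\right)}{n} = \frac{\left(-4 + 4 n\right) \left(5 + \left(-4 + 4 n\right)\right)}{n} = \frac{\left(-4 + 4 n\right) \left(1 + 4 n\right)}{n} = \frac{\left(1 + 4 n\right) \left(-4 + 4 n\right)}{n}$)
$- 9 z{\left(1 \right)} 1 = - 9 \left(-12 - \frac{4}{1} + 16 \cdot 1\right) 1 = - 9 \left(-12 - 4 + 16\right) 1 = \left(-9\right) 0 \cdot 1 = 0 \cdot 1 = 0$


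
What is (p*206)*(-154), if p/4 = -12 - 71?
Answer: 10532368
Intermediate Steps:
p = -332 (p = 4*(-12 - 71) = 4*(-83) = -332)
(p*206)*(-154) = -332*206*(-154) = -68392*(-154) = 10532368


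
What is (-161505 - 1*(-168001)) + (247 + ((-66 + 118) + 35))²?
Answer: 118052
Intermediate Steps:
(-161505 - 1*(-168001)) + (247 + ((-66 + 118) + 35))² = (-161505 + 168001) + (247 + (52 + 35))² = 6496 + (247 + 87)² = 6496 + 334² = 6496 + 111556 = 118052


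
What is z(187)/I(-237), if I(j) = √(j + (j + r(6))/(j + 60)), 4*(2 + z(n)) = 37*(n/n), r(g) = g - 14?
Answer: -29*I*√1845402/83408 ≈ -0.47232*I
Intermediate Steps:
r(g) = -14 + g
z(n) = 29/4 (z(n) = -2 + (37*(n/n))/4 = -2 + (37*1)/4 = -2 + (¼)*37 = -2 + 37/4 = 29/4)
I(j) = √(j + (-8 + j)/(60 + j)) (I(j) = √(j + (j + (-14 + 6))/(j + 60)) = √(j + (j - 8)/(60 + j)) = √(j + (-8 + j)/(60 + j)))
z(187)/I(-237) = 29/(4*(√((-8 - 237 - 237*(60 - 237))/(60 - 237)))) = 29/(4*(√((-8 - 237 - 237*(-177))/(-177)))) = 29/(4*(√(-(-8 - 237 + 41949)/177))) = 29/(4*(√(-1/177*41704))) = 29/(4*(√(-41704/177))) = 29/(4*((2*I*√1845402/177))) = 29*(-I*√1845402/20852)/4 = -29*I*√1845402/83408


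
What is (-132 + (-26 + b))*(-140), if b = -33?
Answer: 26740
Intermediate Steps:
(-132 + (-26 + b))*(-140) = (-132 + (-26 - 33))*(-140) = (-132 - 59)*(-140) = -191*(-140) = 26740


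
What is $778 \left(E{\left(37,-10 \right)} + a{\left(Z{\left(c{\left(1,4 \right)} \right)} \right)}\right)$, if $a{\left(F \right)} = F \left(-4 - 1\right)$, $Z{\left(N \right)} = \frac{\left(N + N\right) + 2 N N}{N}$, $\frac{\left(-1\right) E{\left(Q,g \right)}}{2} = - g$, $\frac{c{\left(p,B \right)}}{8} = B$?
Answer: $-272300$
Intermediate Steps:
$c{\left(p,B \right)} = 8 B$
$E{\left(Q,g \right)} = 2 g$ ($E{\left(Q,g \right)} = - 2 \left(- g\right) = 2 g$)
$Z{\left(N \right)} = \frac{2 N + 2 N^{2}}{N}$
$a{\left(F \right)} = - 5 F$ ($a{\left(F \right)} = F \left(-4 - 1\right) = F \left(-5\right) = - 5 F$)
$778 \left(E{\left(37,-10 \right)} + a{\left(Z{\left(c{\left(1,4 \right)} \right)} \right)}\right) = 778 \left(2 \left(-10\right) - 5 \left(2 + 2 \cdot 8 \cdot 4\right)\right) = 778 \left(-20 - 5 \left(2 + 2 \cdot 32\right)\right) = 778 \left(-20 - 5 \left(2 + 64\right)\right) = 778 \left(-20 - 330\right) = 778 \left(-350\right) = -272300$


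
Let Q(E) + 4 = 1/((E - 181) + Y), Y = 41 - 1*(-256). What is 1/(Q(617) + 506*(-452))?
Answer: -733/167648827 ≈ -4.3722e-6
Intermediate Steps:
Y = 297 (Y = 41 + 256 = 297)
Q(E) = -4 + 1/(116 + E) (Q(E) = -4 + 1/((E - 181) + 297) = -4 + 1/((-181 + E) + 297) = -4 + 1/(116 + E))
1/(Q(617) + 506*(-452)) = 1/((-463 - 4*617)/(116 + 617) + 506*(-452)) = 1/((-463 - 2468)/733 - 228712) = 1/((1/733)*(-2931) - 228712) = 1/(-2931/733 - 228712) = 1/(-167648827/733) = -733/167648827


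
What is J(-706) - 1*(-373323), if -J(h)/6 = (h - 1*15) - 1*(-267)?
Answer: 376047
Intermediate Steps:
J(h) = -1512 - 6*h (J(h) = -6*((h - 1*15) - 1*(-267)) = -6*((h - 15) + 267) = -6*((-15 + h) + 267) = -6*(252 + h) = -1512 - 6*h)
J(-706) - 1*(-373323) = (-1512 - 6*(-706)) - 1*(-373323) = (-1512 + 4236) + 373323 = 2724 + 373323 = 376047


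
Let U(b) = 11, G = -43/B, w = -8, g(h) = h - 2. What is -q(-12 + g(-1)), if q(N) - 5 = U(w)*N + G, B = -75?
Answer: 11957/75 ≈ 159.43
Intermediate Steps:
g(h) = -2 + h
G = 43/75 (G = -43/(-75) = -43*(-1/75) = 43/75 ≈ 0.57333)
q(N) = 418/75 + 11*N (q(N) = 5 + (11*N + 43/75) = 5 + (43/75 + 11*N) = 418/75 + 11*N)
-q(-12 + g(-1)) = -(418/75 + 11*(-12 + (-2 - 1))) = -(418/75 + 11*(-12 - 3)) = -(418/75 + 11*(-15)) = -(418/75 - 165) = -1*(-11957/75) = 11957/75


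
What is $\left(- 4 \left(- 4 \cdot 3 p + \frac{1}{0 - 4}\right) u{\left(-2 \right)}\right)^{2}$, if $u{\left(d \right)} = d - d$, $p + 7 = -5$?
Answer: $0$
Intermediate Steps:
$p = -12$ ($p = -7 - 5 = -12$)
$u{\left(d \right)} = 0$
$\left(- 4 \left(- 4 \cdot 3 p + \frac{1}{0 - 4}\right) u{\left(-2 \right)}\right)^{2} = \left(- 4 \left(- 4 \cdot 3 \left(-12\right) + \frac{1}{0 - 4}\right) 0\right)^{2} = \left(- 4 \left(\left(-4\right) \left(-36\right) + \frac{1}{-4}\right) 0\right)^{2} = \left(- 4 \left(144 - \frac{1}{4}\right) 0\right)^{2} = \left(\left(-4\right) \frac{575}{4} \cdot 0\right)^{2} = \left(\left(-575\right) 0\right)^{2} = 0^{2} = 0$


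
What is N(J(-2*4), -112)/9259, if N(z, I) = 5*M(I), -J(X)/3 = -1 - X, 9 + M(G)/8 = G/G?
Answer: -320/9259 ≈ -0.034561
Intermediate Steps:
M(G) = -64 (M(G) = -72 + 8*(G/G) = -72 + 8*1 = -72 + 8 = -64)
J(X) = 3 + 3*X (J(X) = -3*(-1 - X) = 3 + 3*X)
N(z, I) = -320 (N(z, I) = 5*(-64) = -320)
N(J(-2*4), -112)/9259 = -320/9259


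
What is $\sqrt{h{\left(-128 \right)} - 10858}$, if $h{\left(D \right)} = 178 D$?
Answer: $3 i \sqrt{3738} \approx 183.42 i$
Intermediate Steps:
$\sqrt{h{\left(-128 \right)} - 10858} = \sqrt{178 \left(-128\right) - 10858} = \sqrt{-22784 - 10858} = \sqrt{-33642} = 3 i \sqrt{3738}$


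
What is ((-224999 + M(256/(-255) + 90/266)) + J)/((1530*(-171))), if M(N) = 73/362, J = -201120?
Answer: 3427889/2104668 ≈ 1.6287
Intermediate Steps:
M(N) = 73/362 (M(N) = 73*(1/362) = 73/362)
((-224999 + M(256/(-255) + 90/266)) + J)/((1530*(-171))) = ((-224999 + 73/362) - 201120)/((1530*(-171))) = (-81449565/362 - 201120)/(-261630) = -154255005/362*(-1/261630) = 3427889/2104668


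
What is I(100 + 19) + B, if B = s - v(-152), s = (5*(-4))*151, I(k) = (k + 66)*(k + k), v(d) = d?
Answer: 41162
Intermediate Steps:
I(k) = 2*k*(66 + k) (I(k) = (66 + k)*(2*k) = 2*k*(66 + k))
s = -3020 (s = -20*151 = -3020)
B = -2868 (B = -3020 - 1*(-152) = -3020 + 152 = -2868)
I(100 + 19) + B = 2*(100 + 19)*(66 + (100 + 19)) - 2868 = 2*119*(66 + 119) - 2868 = 2*119*185 - 2868 = 44030 - 2868 = 41162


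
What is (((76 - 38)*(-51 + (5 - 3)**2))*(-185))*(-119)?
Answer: -39318790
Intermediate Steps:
(((76 - 38)*(-51 + (5 - 3)**2))*(-185))*(-119) = ((38*(-51 + 2**2))*(-185))*(-119) = ((38*(-51 + 4))*(-185))*(-119) = ((38*(-47))*(-185))*(-119) = -1786*(-185)*(-119) = 330410*(-119) = -39318790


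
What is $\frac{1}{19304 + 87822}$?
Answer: $\frac{1}{107126} \approx 9.3348 \cdot 10^{-6}$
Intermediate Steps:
$\frac{1}{19304 + 87822} = \frac{1}{107126}$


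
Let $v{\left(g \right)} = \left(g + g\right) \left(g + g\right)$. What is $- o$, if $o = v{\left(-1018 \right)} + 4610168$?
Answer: $-8755464$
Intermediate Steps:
$v{\left(g \right)} = 4 g^{2}$ ($v{\left(g \right)} = 2 g 2 g = 4 g^{2}$)
$o = 8755464$ ($o = 4 \left(-1018\right)^{2} + 4610168 = 4 \cdot 1036324 + 4610168 = 4145296 + 4610168 = 8755464$)
$- o = \left(-1\right) 8755464 = -8755464$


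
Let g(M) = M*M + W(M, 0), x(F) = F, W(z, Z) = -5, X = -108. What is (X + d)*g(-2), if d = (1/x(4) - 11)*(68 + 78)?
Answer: 3355/2 ≈ 1677.5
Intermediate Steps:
g(M) = -5 + M**2 (g(M) = M*M - 5 = M**2 - 5 = -5 + M**2)
d = -3139/2 (d = (1/4 - 11)*(68 + 78) = (1/4 - 11)*146 = -43/4*146 = -3139/2 ≈ -1569.5)
(X + d)*g(-2) = (-108 - 3139/2)*(-5 + (-2)**2) = -3355*(-5 + 4)/2 = -3355/2*(-1) = 3355/2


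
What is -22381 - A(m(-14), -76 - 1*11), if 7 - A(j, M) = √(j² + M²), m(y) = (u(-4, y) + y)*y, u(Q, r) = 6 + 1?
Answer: -22388 + √17173 ≈ -22257.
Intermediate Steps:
u(Q, r) = 7
m(y) = y*(7 + y) (m(y) = (7 + y)*y = y*(7 + y))
A(j, M) = 7 - √(M² + j²) (A(j, M) = 7 - √(j² + M²) = 7 - √(M² + j²))
-22381 - A(m(-14), -76 - 1*11) = -22381 - (7 - √((-76 - 1*11)² + (-14*(7 - 14))²)) = -22381 - (7 - √((-76 - 11)² + (-14*(-7))²)) = -22381 - (7 - √((-87)² + 98²)) = -22381 - (7 - √(7569 + 9604)) = -22381 - (7 - √17173) = -22381 + (-7 + √17173) = -22388 + √17173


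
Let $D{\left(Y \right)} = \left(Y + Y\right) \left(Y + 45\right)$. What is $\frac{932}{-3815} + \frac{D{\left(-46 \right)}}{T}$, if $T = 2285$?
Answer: $- \frac{355728}{1743455} \approx -0.20404$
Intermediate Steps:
$D{\left(Y \right)} = 2 Y \left(45 + Y\right)$
$\frac{932}{-3815} + \frac{D{\left(-46 \right)}}{T} = \frac{932}{-3815} + \frac{2 \left(-46\right) \left(45 - 46\right)}{2285} = 932 \left(- \frac{1}{3815}\right) + 2 \left(-46\right) \left(-1\right) \frac{1}{2285} = - \frac{932}{3815} + 92 \cdot \frac{1}{2285} = - \frac{932}{3815} + \frac{92}{2285} = - \frac{355728}{1743455}$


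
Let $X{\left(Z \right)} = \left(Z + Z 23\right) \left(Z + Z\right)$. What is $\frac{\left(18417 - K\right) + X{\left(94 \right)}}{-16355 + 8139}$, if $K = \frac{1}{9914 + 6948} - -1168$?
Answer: $- \frac{572499921}{10656784} \approx -53.722$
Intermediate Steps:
$X{\left(Z \right)} = 48 Z^{2}$ ($X{\left(Z \right)} = \left(Z + 23 Z\right) 2 Z = 24 Z 2 Z = 48 Z^{2}$)
$K = \frac{19694817}{16862}$ ($K = \frac{1}{16862} + 1168 = \frac{19694817}{16862} \approx 1168.0$)
$\frac{\left(18417 - K\right) + X{\left(94 \right)}}{-16355 + 8139} = \frac{\left(18417 - \frac{19694817}{16862}\right) + 48 \cdot 94^{2}}{-16355 + 8139} = \frac{\left(18417 - \frac{19694817}{16862}\right) + 48 \cdot 8836}{-8216} = \left(\frac{290852637}{16862} + 424128\right) \left(- \frac{1}{8216}\right) = \frac{7442498973}{16862} \left(- \frac{1}{8216}\right) = - \frac{572499921}{10656784}$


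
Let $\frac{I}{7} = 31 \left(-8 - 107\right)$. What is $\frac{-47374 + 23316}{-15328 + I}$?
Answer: $\frac{24058}{40283} \approx 0.59722$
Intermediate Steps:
$I = -24955$ ($I = 7 \cdot 31 \left(-8 - 107\right) = 7 \cdot 31 \left(-115\right) = 7 \left(-3565\right) = -24955$)
$\frac{-47374 + 23316}{-15328 + I} = \frac{-47374 + 23316}{-15328 - 24955} = - \frac{24058}{-40283} = \left(-24058\right) \left(- \frac{1}{40283}\right) = \frac{24058}{40283}$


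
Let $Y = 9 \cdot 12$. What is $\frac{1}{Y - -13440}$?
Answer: $\frac{1}{13548} \approx 7.3812 \cdot 10^{-5}$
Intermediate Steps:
$Y = 108$
$\frac{1}{Y - -13440} = \frac{1}{108 - -13440} = \frac{1}{108 + 13440} = \frac{1}{13548}$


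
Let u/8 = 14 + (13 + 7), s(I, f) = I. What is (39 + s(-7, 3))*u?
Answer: 8704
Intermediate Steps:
u = 272 (u = 8*(14 + (13 + 7)) = 8*(14 + 20) = 8*34 = 272)
(39 + s(-7, 3))*u = (39 - 7)*272 = 32*272 = 8704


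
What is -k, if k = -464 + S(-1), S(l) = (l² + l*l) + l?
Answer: 463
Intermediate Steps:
S(l) = l + 2*l² (S(l) = (l² + l²) + l = 2*l² + l = l + 2*l²)
k = -463 (k = -464 - (1 + 2*(-1)) = -464 - (1 - 2) = -464 - 1*(-1) = -464 + 1 = -463)
-k = -1*(-463) = 463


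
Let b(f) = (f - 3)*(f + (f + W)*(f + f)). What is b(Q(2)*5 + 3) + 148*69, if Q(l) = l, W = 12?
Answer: 16842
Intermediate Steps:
b(f) = (-3 + f)*(f + 2*f*(12 + f)) (b(f) = (f - 3)*(f + (f + 12)*(f + f)) = (-3 + f)*(f + (12 + f)*(2*f)) = (-3 + f)*(f + 2*f*(12 + f)))
b(Q(2)*5 + 3) + 148*69 = (2*5 + 3)*(-75 + 2*(2*5 + 3)**2 + 19*(2*5 + 3)) + 148*69 = (10 + 3)*(-75 + 2*(10 + 3)**2 + 19*(10 + 3)) + 10212 = 13*(-75 + 2*13**2 + 19*13) + 10212 = 13*(-75 + 2*169 + 247) + 10212 = 13*(-75 + 338 + 247) + 10212 = 13*510 + 10212 = 6630 + 10212 = 16842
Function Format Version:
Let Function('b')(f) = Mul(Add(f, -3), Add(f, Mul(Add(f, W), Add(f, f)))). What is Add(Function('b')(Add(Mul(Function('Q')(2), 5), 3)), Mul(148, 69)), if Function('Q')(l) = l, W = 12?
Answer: 16842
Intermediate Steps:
Function('b')(f) = Mul(Add(-3, f), Add(f, Mul(2, f, Add(12, f)))) (Function('b')(f) = Mul(Add(f, -3), Add(f, Mul(Add(f, 12), Add(f, f)))) = Mul(Add(-3, f), Add(f, Mul(Add(12, f), Mul(2, f)))) = Mul(Add(-3, f), Add(f, Mul(2, f, Add(12, f)))))
Add(Function('b')(Add(Mul(Function('Q')(2), 5), 3)), Mul(148, 69)) = Add(Mul(Add(Mul(2, 5), 3), Add(-75, Mul(2, Pow(Add(Mul(2, 5), 3), 2)), Mul(19, Add(Mul(2, 5), 3)))), Mul(148, 69)) = Add(Mul(Add(10, 3), Add(-75, Mul(2, Pow(Add(10, 3), 2)), Mul(19, Add(10, 3)))), 10212) = Add(Mul(13, Add(-75, Mul(2, Pow(13, 2)), Mul(19, 13))), 10212) = Add(Mul(13, Add(-75, Mul(2, 169), 247)), 10212) = Add(Mul(13, Add(-75, 338, 247)), 10212) = Add(Mul(13, 510), 10212) = Add(6630, 10212) = 16842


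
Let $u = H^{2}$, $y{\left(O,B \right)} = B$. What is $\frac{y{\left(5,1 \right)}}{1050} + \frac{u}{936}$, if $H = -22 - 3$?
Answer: $\frac{109531}{163800} \approx 0.66869$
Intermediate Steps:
$H = -25$ ($H = -22 - 3 = -25$)
$u = 625$ ($u = \left(-25\right)^{2} = 625$)
$\frac{y{\left(5,1 \right)}}{1050} + \frac{u}{936} = 1 \cdot \frac{1}{1050} + \frac{625}{936} = 1 \cdot \frac{1}{1050} + 625 \cdot \frac{1}{936} = \frac{1}{1050} + \frac{625}{936} = \frac{109531}{163800}$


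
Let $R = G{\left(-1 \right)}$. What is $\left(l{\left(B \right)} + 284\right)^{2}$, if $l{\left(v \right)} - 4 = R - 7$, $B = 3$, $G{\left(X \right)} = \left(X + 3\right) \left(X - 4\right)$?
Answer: $73441$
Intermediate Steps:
$G{\left(X \right)} = \left(-4 + X\right) \left(3 + X\right)$ ($G{\left(X \right)} = \left(3 + X\right) \left(-4 + X\right) = \left(-4 + X\right) \left(3 + X\right)$)
$R = -10$ ($R = -12 + \left(-1\right)^{2} - -1 = -12 + 1 + 1 = -10$)
$l{\left(v \right)} = -13$ ($l{\left(v \right)} = 4 - 17 = -13$)
$\left(l{\left(B \right)} + 284\right)^{2} = \left(-13 + 284\right)^{2} = 271^{2} = 73441$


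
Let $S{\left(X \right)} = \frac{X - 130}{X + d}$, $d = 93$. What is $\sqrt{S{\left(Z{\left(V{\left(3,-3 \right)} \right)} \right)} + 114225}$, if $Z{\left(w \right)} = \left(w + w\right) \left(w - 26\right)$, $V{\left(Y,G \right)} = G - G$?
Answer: $\frac{\sqrt{987919935}}{93} \approx 337.97$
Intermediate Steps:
$V{\left(Y,G \right)} = 0$
$Z{\left(w \right)} = 2 w \left(-26 + w\right)$
$S{\left(X \right)} = \frac{-130 + X}{93 + X}$ ($S{\left(X \right)} = \frac{X - 130}{X + 93} = \frac{-130 + X}{93 + X}$)
$\sqrt{S{\left(Z{\left(V{\left(3,-3 \right)} \right)} \right)} + 114225} = \sqrt{\frac{-130 + 2 \cdot 0 \left(-26 + 0\right)}{93 + 2 \cdot 0 \left(-26 + 0\right)} + 114225} = \sqrt{\frac{-130 + 2 \cdot 0 \left(-26\right)}{93 + 2 \cdot 0 \left(-26\right)} + 114225} = \sqrt{\frac{-130 + 0}{93 + 0} + 114225} = \sqrt{\frac{1}{93} \left(-130\right) + 114225} = \sqrt{- \frac{130}{93} + 114225} = \sqrt{\frac{10622795}{93}} = \frac{\sqrt{987919935}}{93}$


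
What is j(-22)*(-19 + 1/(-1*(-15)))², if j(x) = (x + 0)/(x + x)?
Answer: 40328/225 ≈ 179.24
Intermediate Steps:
j(x) = ½ (j(x) = x/((2*x)) = x*(1/(2*x)) = ½)
j(-22)*(-19 + 1/(-1*(-15)))² = (-19 + 1/(-1*(-15)))²/2 = (-19 + 1/15)²/2 = (-284/15)²/2 = (½)*(80656/225) = 40328/225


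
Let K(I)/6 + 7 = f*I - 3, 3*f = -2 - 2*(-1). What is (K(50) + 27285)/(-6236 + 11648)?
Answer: 825/164 ≈ 5.0305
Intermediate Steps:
f = 0 (f = (-2 - 2*(-1))/3 = (-2 + 2)/3 = (1/3)*0 = 0)
K(I) = -60 (K(I) = -42 + 6*(0*I - 3) = -42 + 6*(0 - 3) = -42 + 6*(-3) = -42 - 18 = -60)
(K(50) + 27285)/(-6236 + 11648) = (-60 + 27285)/(-6236 + 11648) = 27225/5412 = 27225*(1/5412) = 825/164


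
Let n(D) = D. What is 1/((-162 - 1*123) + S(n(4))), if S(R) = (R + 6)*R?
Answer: -1/245 ≈ -0.0040816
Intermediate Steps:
S(R) = R*(6 + R) (S(R) = (6 + R)*R = R*(6 + R))
1/((-162 - 1*123) + S(n(4))) = 1/((-162 - 1*123) + 4*(6 + 4)) = 1/((-162 - 123) + 4*10) = 1/(-285 + 40) = 1/(-245) = -1/245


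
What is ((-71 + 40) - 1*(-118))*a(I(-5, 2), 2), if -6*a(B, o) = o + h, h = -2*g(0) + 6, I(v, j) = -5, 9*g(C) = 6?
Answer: -290/3 ≈ -96.667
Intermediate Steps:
g(C) = 2/3 (g(C) = (1/9)*6 = 2/3)
h = 14/3 (h = -2*2/3 + 6 = -4/3 + 6 = 14/3 ≈ 4.6667)
a(B, o) = -7/9 - o/6 (a(B, o) = -(o + 14/3)/6 = -(14/3 + o)/6 = -7/9 - o/6)
((-71 + 40) - 1*(-118))*a(I(-5, 2), 2) = ((-71 + 40) - 1*(-118))*(-7/9 - 1/6*2) = (-31 + 118)*(-7/9 - 1/3) = 87*(-10/9) = -290/3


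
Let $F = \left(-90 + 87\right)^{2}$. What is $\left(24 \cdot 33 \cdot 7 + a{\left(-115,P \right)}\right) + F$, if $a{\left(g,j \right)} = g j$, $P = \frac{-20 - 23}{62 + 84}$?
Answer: $\frac{815683}{146} \approx 5586.9$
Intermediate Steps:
$F = 9$ ($F = \left(-3\right)^{2} = 9$)
$P = - \frac{43}{146} \approx -0.29452$
$\left(24 \cdot 33 \cdot 7 + a{\left(-115,P \right)}\right) + F = \left(24 \cdot 33 \cdot 7 - - \frac{4945}{146}\right) + 9 = \left(792 \cdot 7 + \frac{4945}{146}\right) + 9 = \left(5544 + \frac{4945}{146}\right) + 9 = \frac{814369}{146} + 9 = \frac{815683}{146}$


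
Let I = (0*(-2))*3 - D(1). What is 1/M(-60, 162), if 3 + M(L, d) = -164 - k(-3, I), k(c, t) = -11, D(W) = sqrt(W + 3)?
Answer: -1/156 ≈ -0.0064103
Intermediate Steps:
D(W) = sqrt(3 + W)
I = -2 (I = (0*(-2))*3 - sqrt(3 + 1) = 0*3 - sqrt(4) = 0 - 1*2 = 0 - 2 = -2)
M(L, d) = -156 (M(L, d) = -3 + (-164 - 1*(-11)) = -3 + (-164 + 11) = -3 - 153 = -156)
1/M(-60, 162) = 1/(-156) = -1/156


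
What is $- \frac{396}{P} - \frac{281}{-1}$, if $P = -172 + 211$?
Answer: $\frac{3521}{13} \approx 270.85$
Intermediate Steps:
$P = 39$
$- \frac{396}{P} - \frac{281}{-1} = - \frac{396}{39} - \frac{281}{-1} = \left(-396\right) \frac{1}{39} - -281 = - \frac{132}{13} + 281 = \frac{3521}{13}$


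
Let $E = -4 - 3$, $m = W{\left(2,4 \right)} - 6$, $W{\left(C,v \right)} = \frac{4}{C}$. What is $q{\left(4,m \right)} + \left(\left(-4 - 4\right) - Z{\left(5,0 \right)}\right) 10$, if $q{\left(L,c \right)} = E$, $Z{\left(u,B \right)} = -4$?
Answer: $-47$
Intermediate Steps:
$m = -4$ ($m = \frac{4}{2} - 6 = 4 \cdot \frac{1}{2} - 6 = 2 - 6 = -4$)
$E = -7$
$q{\left(L,c \right)} = -7$
$q{\left(4,m \right)} + \left(\left(-4 - 4\right) - Z{\left(5,0 \right)}\right) 10 = -7 + \left(\left(-4 - 4\right) - -4\right) 10 = -7 + \left(-8 + 4\right) 10 = -7 - 40 = -47$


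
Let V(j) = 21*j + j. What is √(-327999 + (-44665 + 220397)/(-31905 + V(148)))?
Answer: I*√269215199708867/28649 ≈ 572.72*I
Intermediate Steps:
V(j) = 22*j
√(-327999 + (-44665 + 220397)/(-31905 + V(148))) = √(-327999 + (-44665 + 220397)/(-31905 + 22*148)) = √(-327999 + 175732/(-31905 + 3256)) = √(-327999 + 175732/(-28649)) = √(-327999 + 175732*(-1/28649)) = √(-327999 - 175732/28649) = √(-9397019083/28649) = I*√269215199708867/28649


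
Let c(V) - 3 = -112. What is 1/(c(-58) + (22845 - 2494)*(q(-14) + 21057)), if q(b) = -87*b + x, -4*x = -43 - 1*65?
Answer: 1/453867893 ≈ 2.2033e-9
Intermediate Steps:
x = 27 (x = -(-43 - 1*65)/4 = -(-43 - 65)/4 = -¼*(-108) = 27)
c(V) = -109 (c(V) = 3 - 112 = -109)
q(b) = 27 - 87*b (q(b) = -87*b + 27 = 27 - 87*b)
1/(c(-58) + (22845 - 2494)*(q(-14) + 21057)) = 1/(-109 + (22845 - 2494)*((27 - 87*(-14)) + 21057)) = 1/(-109 + 20351*((27 + 1218) + 21057)) = 1/(-109 + 20351*(1245 + 21057)) = 1/(-109 + 20351*22302) = 1/(-109 + 453868002) = 1/453867893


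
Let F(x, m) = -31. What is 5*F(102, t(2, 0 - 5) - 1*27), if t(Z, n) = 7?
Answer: -155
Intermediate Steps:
5*F(102, t(2, 0 - 5) - 1*27) = 5*(-31) = -155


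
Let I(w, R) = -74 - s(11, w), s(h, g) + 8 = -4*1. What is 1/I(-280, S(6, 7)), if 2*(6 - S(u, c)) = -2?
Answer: -1/62 ≈ -0.016129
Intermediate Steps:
S(u, c) = 7 (S(u, c) = 6 - ½*(-2) = 6 + 1 = 7)
s(h, g) = -12 (s(h, g) = -8 - 4*1 = -8 - 4 = -12)
I(w, R) = -62 (I(w, R) = -74 - 1*(-12) = -74 + 12 = -62)
1/I(-280, S(6, 7)) = 1/(-62) = -1/62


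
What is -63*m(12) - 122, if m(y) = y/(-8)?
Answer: -55/2 ≈ -27.500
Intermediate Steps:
m(y) = -y/8 (m(y) = y*(-1/8) = -y/8)
-63*m(12) - 122 = -(-63)*12/8 - 122 = -63*(-3/2) - 122 = 189/2 - 122 = -55/2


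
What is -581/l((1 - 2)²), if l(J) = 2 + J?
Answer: -581/3 ≈ -193.67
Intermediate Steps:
-581/l((1 - 2)²) = -581/(2 + (1 - 2)²) = -581/(2 + (-1)²) = -581/(2 + 1) = -581/3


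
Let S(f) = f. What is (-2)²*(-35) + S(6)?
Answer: -134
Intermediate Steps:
(-2)²*(-35) + S(6) = (-2)²*(-35) + 6 = 4*(-35) + 6 = -140 + 6 = -134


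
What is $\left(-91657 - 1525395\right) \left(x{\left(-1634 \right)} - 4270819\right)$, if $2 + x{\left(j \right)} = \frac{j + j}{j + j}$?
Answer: $6906138022640$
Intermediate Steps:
$x{\left(j \right)} = -1$ ($x{\left(j \right)} = -2 + \frac{j + j}{j + j} = -2 + \frac{2 j}{2 j} = -2 + 2 j \frac{1}{2 j} = -2 + 1 = -1$)
$\left(-91657 - 1525395\right) \left(x{\left(-1634 \right)} - 4270819\right) = \left(-91657 - 1525395\right) \left(-1 - 4270819\right) = \left(-1617052\right) \left(-4270820\right) = 6906138022640$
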